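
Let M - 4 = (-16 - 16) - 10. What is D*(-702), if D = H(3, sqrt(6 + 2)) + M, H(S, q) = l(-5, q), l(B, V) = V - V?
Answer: 26676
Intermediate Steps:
l(B, V) = 0
H(S, q) = 0
M = -38 (M = 4 + ((-16 - 16) - 10) = 4 + (-32 - 10) = 4 - 42 = -38)
D = -38 (D = 0 - 38 = -38)
D*(-702) = -38*(-702) = 26676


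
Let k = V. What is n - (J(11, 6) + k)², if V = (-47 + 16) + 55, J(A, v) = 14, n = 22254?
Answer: 20810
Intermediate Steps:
V = 24 (V = -31 + 55 = 24)
k = 24
n - (J(11, 6) + k)² = 22254 - (14 + 24)² = 22254 - 1*38² = 22254 - 1*1444 = 22254 - 1444 = 20810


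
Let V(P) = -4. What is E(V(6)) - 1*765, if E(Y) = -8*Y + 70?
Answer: -663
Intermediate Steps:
E(Y) = 70 - 8*Y
E(V(6)) - 1*765 = (70 - 8*(-4)) - 1*765 = (70 + 32) - 765 = 102 - 765 = -663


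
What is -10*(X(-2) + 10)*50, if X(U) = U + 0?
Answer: -4000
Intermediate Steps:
X(U) = U
-10*(X(-2) + 10)*50 = -10*(-2 + 10)*50 = -10*8*50 = -80*50 = -4000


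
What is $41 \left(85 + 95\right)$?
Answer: $7380$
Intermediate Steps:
$41 \left(85 + 95\right) = 41 \cdot 180 = 7380$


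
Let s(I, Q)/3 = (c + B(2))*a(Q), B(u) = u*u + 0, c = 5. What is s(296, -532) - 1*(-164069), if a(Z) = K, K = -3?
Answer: 163988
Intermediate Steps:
B(u) = u² (B(u) = u² + 0 = u²)
a(Z) = -3
s(I, Q) = -81 (s(I, Q) = 3*((5 + 2²)*(-3)) = 3*((5 + 4)*(-3)) = 3*(9*(-3)) = 3*(-27) = -81)
s(296, -532) - 1*(-164069) = -81 - 1*(-164069) = -81 + 164069 = 163988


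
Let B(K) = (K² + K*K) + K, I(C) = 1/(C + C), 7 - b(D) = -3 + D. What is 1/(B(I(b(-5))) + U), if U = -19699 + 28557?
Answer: 225/1993058 ≈ 0.00011289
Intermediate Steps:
U = 8858
b(D) = 10 - D (b(D) = 7 - (-3 + D) = 7 + (3 - D) = 10 - D)
I(C) = 1/(2*C)
B(K) = K + 2*K² (B(K) = (K² + K²) + K = 2*K² + K = K + 2*K²)
1/(B(I(b(-5))) + U) = 1/((1/(2*(10 - 1*(-5))))*(1 + 2*(1/(2*(10 - 1*(-5))))) + 8858) = 1/((1/(2*(10 + 5)))*(1 + 2*(1/(2*(10 + 5)))) + 8858) = 1/(((½)/15)*(1 + 2*((½)/15)) + 8858) = 1/(((½)*(1/15))*(1 + 2*((½)*(1/15))) + 8858) = 1/((1 + 2*(1/30))/30 + 8858) = 1/((1 + 1/15)/30 + 8858) = 1/((1/30)*(16/15) + 8858) = 1/(8/225 + 8858) = 1/(1993058/225) = 225/1993058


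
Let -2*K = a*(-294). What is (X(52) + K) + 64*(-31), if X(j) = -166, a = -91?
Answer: -15527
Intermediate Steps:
K = -13377 (K = -(-91)*(-294)/2 = -1/2*26754 = -13377)
(X(52) + K) + 64*(-31) = (-166 - 13377) + 64*(-31) = -13543 - 1984 = -15527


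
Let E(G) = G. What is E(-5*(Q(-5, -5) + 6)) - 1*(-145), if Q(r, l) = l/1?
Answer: 140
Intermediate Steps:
Q(r, l) = l (Q(r, l) = l*1 = l)
E(-5*(Q(-5, -5) + 6)) - 1*(-145) = -5*(-5 + 6) - 1*(-145) = -5*1 + 145 = -5 + 145 = 140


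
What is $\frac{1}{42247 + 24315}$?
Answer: $\frac{1}{66562} \approx 1.5024 \cdot 10^{-5}$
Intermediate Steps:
$\frac{1}{42247 + 24315} = \frac{1}{66562}$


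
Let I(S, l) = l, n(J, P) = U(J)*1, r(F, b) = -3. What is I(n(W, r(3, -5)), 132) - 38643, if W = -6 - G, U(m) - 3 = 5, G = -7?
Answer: -38511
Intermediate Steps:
U(m) = 8 (U(m) = 3 + 5 = 8)
W = 1 (W = -6 - 1*(-7) = -6 + 7 = 1)
n(J, P) = 8 (n(J, P) = 8*1 = 8)
I(n(W, r(3, -5)), 132) - 38643 = 132 - 38643 = -38511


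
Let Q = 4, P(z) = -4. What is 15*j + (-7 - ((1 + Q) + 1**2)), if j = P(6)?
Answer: -73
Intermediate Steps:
j = -4
15*j + (-7 - ((1 + Q) + 1**2)) = 15*(-4) + (-7 - ((1 + 4) + 1**2)) = -60 + (-7 - (5 + 1)) = -60 + (-7 - 1*6) = -60 + (-7 - 6) = -60 - 13 = -73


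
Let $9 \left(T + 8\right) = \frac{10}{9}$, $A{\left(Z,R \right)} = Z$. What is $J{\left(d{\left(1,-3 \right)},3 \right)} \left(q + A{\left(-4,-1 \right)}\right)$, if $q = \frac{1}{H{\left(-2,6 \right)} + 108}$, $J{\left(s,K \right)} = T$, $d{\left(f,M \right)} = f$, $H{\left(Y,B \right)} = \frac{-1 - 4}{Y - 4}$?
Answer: $\frac{1662628}{52893} \approx 31.434$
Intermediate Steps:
$H{\left(Y,B \right)} = - \frac{5}{-4 + Y}$
$T = - \frac{638}{81}$ ($T = -8 + \frac{10 \cdot \frac{1}{9}}{9} = -8 + \frac{1}{9} \cdot \frac{10}{9} = -8 + \frac{10}{81} = - \frac{638}{81} \approx -7.8765$)
$J{\left(s,K \right)} = - \frac{638}{81}$
$q = \frac{6}{653}$ ($q = \frac{1}{- \frac{5}{-4 - 2} + 108} = \frac{1}{- \frac{5}{-6} + 108} = \frac{1}{\left(-5\right) \left(- \frac{1}{6}\right) + 108} = \frac{1}{\frac{5}{6} + 108} = \frac{1}{\frac{653}{6}} = \frac{6}{653} \approx 0.0091884$)
$J{\left(d{\left(1,-3 \right)},3 \right)} \left(q + A{\left(-4,-1 \right)}\right) = - \frac{638 \left(\frac{6}{653} - 4\right)}{81} = \left(- \frac{638}{81}\right) \left(- \frac{2606}{653}\right) = \frac{1662628}{52893}$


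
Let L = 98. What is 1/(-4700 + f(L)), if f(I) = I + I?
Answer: -1/4504 ≈ -0.00022202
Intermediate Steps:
f(I) = 2*I
1/(-4700 + f(L)) = 1/(-4700 + 2*98) = 1/(-4700 + 196) = 1/(-4504) = -1/4504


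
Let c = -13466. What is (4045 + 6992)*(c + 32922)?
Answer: 214735872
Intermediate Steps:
(4045 + 6992)*(c + 32922) = (4045 + 6992)*(-13466 + 32922) = 11037*19456 = 214735872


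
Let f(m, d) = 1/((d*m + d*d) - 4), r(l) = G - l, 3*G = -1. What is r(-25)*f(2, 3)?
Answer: 74/33 ≈ 2.2424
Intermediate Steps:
G = -1/3 (G = (1/3)*(-1) = -1/3 ≈ -0.33333)
r(l) = -1/3 - l
f(m, d) = 1/(-4 + d**2 + d*m) (f(m, d) = 1/((d*m + d**2) - 4) = 1/((d**2 + d*m) - 4) = 1/(-4 + d**2 + d*m))
r(-25)*f(2, 3) = (-1/3 - 1*(-25))/(-4 + 3**2 + 3*2) = (-1/3 + 25)/(-4 + 9 + 6) = (74/3)/11 = (74/3)*(1/11) = 74/33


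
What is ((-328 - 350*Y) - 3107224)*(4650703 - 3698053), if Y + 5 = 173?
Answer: -3016425232800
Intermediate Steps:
Y = 168 (Y = -5 + 173 = 168)
((-328 - 350*Y) - 3107224)*(4650703 - 3698053) = ((-328 - 350*168) - 3107224)*(4650703 - 3698053) = ((-328 - 58800) - 3107224)*952650 = (-59128 - 3107224)*952650 = -3166352*952650 = -3016425232800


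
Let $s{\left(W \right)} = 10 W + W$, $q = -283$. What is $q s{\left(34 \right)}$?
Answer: $-105842$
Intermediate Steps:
$s{\left(W \right)} = 11 W$
$q s{\left(34 \right)} = - 283 \cdot 11 \cdot 34 = \left(-283\right) 374 = -105842$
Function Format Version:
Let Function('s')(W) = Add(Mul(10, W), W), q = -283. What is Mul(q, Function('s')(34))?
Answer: -105842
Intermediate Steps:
Function('s')(W) = Mul(11, W)
Mul(q, Function('s')(34)) = Mul(-283, Mul(11, 34)) = Mul(-283, 374) = -105842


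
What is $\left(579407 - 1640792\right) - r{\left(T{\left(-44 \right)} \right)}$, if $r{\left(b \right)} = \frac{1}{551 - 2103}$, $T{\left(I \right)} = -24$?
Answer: $- \frac{1647269519}{1552} \approx -1.0614 \cdot 10^{6}$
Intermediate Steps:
$r{\left(b \right)} = - \frac{1}{1552}$ ($r{\left(b \right)} = \frac{1}{-1552} = - \frac{1}{1552}$)
$\left(579407 - 1640792\right) - r{\left(T{\left(-44 \right)} \right)} = \left(579407 - 1640792\right) - - \frac{1}{1552} = \left(579407 - 1640792\right) + \frac{1}{1552} = -1061385 + \frac{1}{1552} = - \frac{1647269519}{1552}$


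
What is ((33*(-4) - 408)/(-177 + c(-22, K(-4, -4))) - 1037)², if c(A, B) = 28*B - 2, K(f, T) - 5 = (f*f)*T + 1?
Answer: 388200025249/361201 ≈ 1.0747e+6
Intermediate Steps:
K(f, T) = 6 + T*f² (K(f, T) = 5 + ((f*f)*T + 1) = 5 + (f²*T + 1) = 5 + (T*f² + 1) = 5 + (1 + T*f²) = 6 + T*f²)
c(A, B) = -2 + 28*B
((33*(-4) - 408)/(-177 + c(-22, K(-4, -4))) - 1037)² = ((33*(-4) - 408)/(-177 + (-2 + 28*(6 - 4*(-4)²))) - 1037)² = ((-132 - 408)/(-177 + (-2 + 28*(6 - 4*16))) - 1037)² = (-540/(-177 + (-2 + 28*(6 - 64))) - 1037)² = (-540/(-177 + (-2 + 28*(-58))) - 1037)² = (-540/(-177 + (-2 - 1624)) - 1037)² = (-540/(-177 - 1626) - 1037)² = (-540/(-1803) - 1037)² = (-540*(-1/1803) - 1037)² = (180/601 - 1037)² = (-623057/601)² = 388200025249/361201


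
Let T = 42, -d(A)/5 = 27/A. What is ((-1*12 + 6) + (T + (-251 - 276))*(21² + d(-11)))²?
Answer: 5848058812176/121 ≈ 4.8331e+10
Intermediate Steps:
d(A) = -135/A
((-1*12 + 6) + (T + (-251 - 276))*(21² + d(-11)))² = ((-1*12 + 6) + (42 + (-251 - 276))*(21² - 135/(-11)))² = ((-12 + 6) + (42 - 527)*(441 - 135*(-1/11)))² = (-6 - 485*(441 + 135/11))² = (-6 - 485*4986/11)² = (-6 - 2418210/11)² = (-2418276/11)² = 5848058812176/121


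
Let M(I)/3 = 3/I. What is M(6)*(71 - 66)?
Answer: 15/2 ≈ 7.5000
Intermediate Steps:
M(I) = 9/I (M(I) = 3*(3/I) = 9/I)
M(6)*(71 - 66) = (9/6)*(71 - 66) = (9*(1/6))*5 = (3/2)*5 = 15/2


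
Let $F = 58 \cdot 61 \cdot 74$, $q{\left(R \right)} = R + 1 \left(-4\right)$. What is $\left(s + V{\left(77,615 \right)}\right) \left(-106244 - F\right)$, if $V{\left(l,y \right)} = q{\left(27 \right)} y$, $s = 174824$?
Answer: $-69551174264$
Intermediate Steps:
$q{\left(R \right)} = -4 + R$ ($q{\left(R \right)} = R - 4 = -4 + R$)
$V{\left(l,y \right)} = 23 y$ ($V{\left(l,y \right)} = \left(-4 + 27\right) y = 23 y$)
$F = 261812$ ($F = 3538 \cdot 74 = 261812$)
$\left(s + V{\left(77,615 \right)}\right) \left(-106244 - F\right) = \left(174824 + 23 \cdot 615\right) \left(-106244 - 261812\right) = \left(174824 + 14145\right) \left(-106244 - 261812\right) = 188969 \left(-368056\right) = -69551174264$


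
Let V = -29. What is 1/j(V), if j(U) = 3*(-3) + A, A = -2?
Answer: -1/11 ≈ -0.090909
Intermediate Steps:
j(U) = -11 (j(U) = 3*(-3) - 2 = -9 - 2 = -11)
1/j(V) = 1/(-11) = -1/11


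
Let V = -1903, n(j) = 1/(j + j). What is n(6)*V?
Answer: -1903/12 ≈ -158.58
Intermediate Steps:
n(j) = 1/(2*j)
n(6)*V = ((1/2)/6)*(-1903) = ((1/2)*(1/6))*(-1903) = (1/12)*(-1903) = -1903/12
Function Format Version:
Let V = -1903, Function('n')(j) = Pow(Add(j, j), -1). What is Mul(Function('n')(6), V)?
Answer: Rational(-1903, 12) ≈ -158.58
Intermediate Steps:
Function('n')(j) = Mul(Rational(1, 2), Pow(j, -1)) (Function('n')(j) = Pow(Mul(2, j), -1) = Mul(Rational(1, 2), Pow(j, -1)))
Mul(Function('n')(6), V) = Mul(Mul(Rational(1, 2), Pow(6, -1)), -1903) = Mul(Mul(Rational(1, 2), Rational(1, 6)), -1903) = Mul(Rational(1, 12), -1903) = Rational(-1903, 12)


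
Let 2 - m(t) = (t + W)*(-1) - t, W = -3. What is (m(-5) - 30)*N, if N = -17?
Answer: 697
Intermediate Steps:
m(t) = -1 + 2*t (m(t) = 2 - ((t - 3)*(-1) - t) = 2 - ((-3 + t)*(-1) - t) = 2 - ((3 - t) - t) = 2 - (3 - 2*t) = 2 + (-3 + 2*t) = -1 + 2*t)
(m(-5) - 30)*N = ((-1 + 2*(-5)) - 30)*(-17) = ((-1 - 10) - 30)*(-17) = (-11 - 30)*(-17) = -41*(-17) = 697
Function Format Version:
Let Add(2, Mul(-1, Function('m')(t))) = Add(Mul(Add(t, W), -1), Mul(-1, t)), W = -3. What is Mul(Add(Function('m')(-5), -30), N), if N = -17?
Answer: 697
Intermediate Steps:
Function('m')(t) = Add(-1, Mul(2, t)) (Function('m')(t) = Add(2, Mul(-1, Add(Mul(Add(t, -3), -1), Mul(-1, t)))) = Add(2, Mul(-1, Add(Mul(Add(-3, t), -1), Mul(-1, t)))) = Add(2, Mul(-1, Add(Add(3, Mul(-1, t)), Mul(-1, t)))) = Add(2, Mul(-1, Add(3, Mul(-2, t)))) = Add(2, Add(-3, Mul(2, t))) = Add(-1, Mul(2, t)))
Mul(Add(Function('m')(-5), -30), N) = Mul(Add(Add(-1, Mul(2, -5)), -30), -17) = Mul(Add(Add(-1, -10), -30), -17) = Mul(Add(-11, -30), -17) = Mul(-41, -17) = 697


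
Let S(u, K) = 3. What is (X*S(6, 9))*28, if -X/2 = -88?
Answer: 14784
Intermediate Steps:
X = 176 (X = -2*(-88) = 176)
(X*S(6, 9))*28 = (176*3)*28 = 528*28 = 14784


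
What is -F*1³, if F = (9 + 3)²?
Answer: -144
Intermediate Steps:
F = 144 (F = 12² = 144)
-F*1³ = -1*144*1³ = -144*1 = -144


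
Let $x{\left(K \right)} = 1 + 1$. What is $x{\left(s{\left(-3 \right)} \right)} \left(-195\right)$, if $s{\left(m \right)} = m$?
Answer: $-390$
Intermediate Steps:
$x{\left(K \right)} = 2$
$x{\left(s{\left(-3 \right)} \right)} \left(-195\right) = 2 \left(-195\right) = -390$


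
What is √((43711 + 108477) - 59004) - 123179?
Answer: -123179 + 32*√91 ≈ -1.2287e+5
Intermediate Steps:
√((43711 + 108477) - 59004) - 123179 = √(152188 - 59004) - 123179 = √93184 - 123179 = 32*√91 - 123179 = -123179 + 32*√91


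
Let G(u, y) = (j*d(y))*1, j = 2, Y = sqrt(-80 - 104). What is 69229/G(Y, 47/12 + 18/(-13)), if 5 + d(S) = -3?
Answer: -69229/16 ≈ -4326.8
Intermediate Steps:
d(S) = -8 (d(S) = -5 - 3 = -8)
Y = 2*I*sqrt(46) (Y = sqrt(-184) = 2*I*sqrt(46) ≈ 13.565*I)
G(u, y) = -16 (G(u, y) = (2*(-8))*1 = -16*1 = -16)
69229/G(Y, 47/12 + 18/(-13)) = 69229/(-16) = 69229*(-1/16) = -69229/16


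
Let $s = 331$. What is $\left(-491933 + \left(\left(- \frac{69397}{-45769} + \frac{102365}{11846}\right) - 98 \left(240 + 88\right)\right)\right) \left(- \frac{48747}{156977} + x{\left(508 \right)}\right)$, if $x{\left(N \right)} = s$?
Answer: $- \frac{7374901471034669153320}{42554861493899} \approx -1.733 \cdot 10^{8}$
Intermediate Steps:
$x{\left(N \right)} = 331$
$\left(-491933 + \left(\left(- \frac{69397}{-45769} + \frac{102365}{11846}\right) - 98 \left(240 + 88\right)\right)\right) \left(- \frac{48747}{156977} + x{\left(508 \right)}\right) = \left(-491933 + \left(\left(- \frac{69397}{-45769} + \frac{102365}{11846}\right) - 98 \left(240 + 88\right)\right)\right) \left(- \frac{48747}{156977} + 331\right) = \left(-491933 + \left(\left(\left(-69397\right) \left(- \frac{1}{45769}\right) + 102365 \cdot \frac{1}{11846}\right) - 98 \cdot 328\right)\right) \left(\left(-48747\right) \frac{1}{156977} + 331\right) = \left(-491933 + \left(\left(\frac{69397}{45769} + \frac{102365}{11846}\right) - 32144\right)\right) \left(- \frac{48747}{156977} + 331\right) = \left(-491933 + \left(\frac{5507220547}{542179574} - 32144\right)\right) \frac{51910640}{156977} = \left(-491933 - \frac{17422313006109}{542179574}\right) \frac{51910640}{156977} = \left(- \frac{284138337382651}{542179574}\right) \frac{51910640}{156977} = - \frac{7374901471034669153320}{42554861493899}$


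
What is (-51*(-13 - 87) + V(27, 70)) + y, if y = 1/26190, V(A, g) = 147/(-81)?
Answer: 14835719/2910 ≈ 5098.2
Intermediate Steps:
V(A, g) = -49/27 (V(A, g) = 147*(-1/81) = -49/27)
y = 1/26190 ≈ 3.8183e-5
(-51*(-13 - 87) + V(27, 70)) + y = (-51*(-13 - 87) - 49/27) + 1/26190 = (-51*(-100) - 49/27) + 1/26190 = (5100 - 49/27) + 1/26190 = 137651/27 + 1/26190 = 14835719/2910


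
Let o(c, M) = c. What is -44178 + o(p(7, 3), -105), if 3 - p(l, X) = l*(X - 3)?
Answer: -44175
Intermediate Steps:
p(l, X) = 3 - l*(-3 + X) (p(l, X) = 3 - l*(X - 3) = 3 - l*(-3 + X))
-44178 + o(p(7, 3), -105) = -44178 + (3 + 3*7 - 1*3*7) = -44178 + (3 + 21 - 21) = -44178 + 3 = -44175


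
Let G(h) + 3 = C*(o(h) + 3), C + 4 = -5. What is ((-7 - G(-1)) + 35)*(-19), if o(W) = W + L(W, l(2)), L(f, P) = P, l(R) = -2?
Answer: -589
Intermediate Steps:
C = -9 (C = -4 - 5 = -9)
o(W) = -2 + W (o(W) = W - 2 = -2 + W)
G(h) = -12 - 9*h (G(h) = -3 - 9*((-2 + h) + 3) = -3 - 9*(1 + h) = -3 + (-9 - 9*h) = -12 - 9*h)
((-7 - G(-1)) + 35)*(-19) = ((-7 - (-12 - 9*(-1))) + 35)*(-19) = ((-7 - (-12 + 9)) + 35)*(-19) = ((-7 - 1*(-3)) + 35)*(-19) = ((-7 + 3) + 35)*(-19) = (-4 + 35)*(-19) = 31*(-19) = -589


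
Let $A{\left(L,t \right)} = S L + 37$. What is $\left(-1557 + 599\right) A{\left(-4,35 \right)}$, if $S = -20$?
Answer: $-112086$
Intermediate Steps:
$A{\left(L,t \right)} = 37 - 20 L$ ($A{\left(L,t \right)} = - 20 L + 37 = 37 - 20 L$)
$\left(-1557 + 599\right) A{\left(-4,35 \right)} = \left(-1557 + 599\right) \left(37 - -80\right) = - 958 \left(37 + 80\right) = \left(-958\right) 117 = -112086$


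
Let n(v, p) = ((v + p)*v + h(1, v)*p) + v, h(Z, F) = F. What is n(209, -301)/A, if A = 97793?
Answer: -4312/5147 ≈ -0.83777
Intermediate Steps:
n(v, p) = v + p*v + v*(p + v) (n(v, p) = ((v + p)*v + v*p) + v = ((p + v)*v + p*v) + v = (v*(p + v) + p*v) + v = (p*v + v*(p + v)) + v = v + p*v + v*(p + v))
n(209, -301)/A = (209*(1 + 209 + 2*(-301)))/97793 = (209*(1 + 209 - 602))*(1/97793) = (209*(-392))*(1/97793) = -81928*1/97793 = -4312/5147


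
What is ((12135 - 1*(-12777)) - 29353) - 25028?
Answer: -29469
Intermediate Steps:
((12135 - 1*(-12777)) - 29353) - 25028 = ((12135 + 12777) - 29353) - 25028 = (24912 - 29353) - 25028 = -4441 - 25028 = -29469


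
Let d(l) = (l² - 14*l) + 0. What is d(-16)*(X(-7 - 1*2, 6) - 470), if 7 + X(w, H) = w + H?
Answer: -230400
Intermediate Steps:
d(l) = l² - 14*l
X(w, H) = -7 + H + w (X(w, H) = -7 + (w + H) = -7 + (H + w) = -7 + H + w)
d(-16)*(X(-7 - 1*2, 6) - 470) = (-16*(-14 - 16))*((-7 + 6 + (-7 - 1*2)) - 470) = (-16*(-30))*((-7 + 6 + (-7 - 2)) - 470) = 480*((-7 + 6 - 9) - 470) = 480*(-10 - 470) = 480*(-480) = -230400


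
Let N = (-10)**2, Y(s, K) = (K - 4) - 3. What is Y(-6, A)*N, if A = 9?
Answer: 200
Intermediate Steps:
Y(s, K) = -7 + K (Y(s, K) = (-4 + K) - 3 = -7 + K)
N = 100
Y(-6, A)*N = (-7 + 9)*100 = 2*100 = 200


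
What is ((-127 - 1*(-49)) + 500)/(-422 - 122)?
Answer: -211/272 ≈ -0.77573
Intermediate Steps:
((-127 - 1*(-49)) + 500)/(-422 - 122) = ((-127 + 49) + 500)/(-544) = (-78 + 500)*(-1/544) = 422*(-1/544) = -211/272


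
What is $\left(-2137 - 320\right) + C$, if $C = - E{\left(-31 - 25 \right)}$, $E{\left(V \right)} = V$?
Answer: $-2401$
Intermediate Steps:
$C = 56$ ($C = - (-31 - 25) = \left(-1\right) \left(-56\right) = 56$)
$\left(-2137 - 320\right) + C = \left(-2137 - 320\right) + 56 = -2457 + 56 = -2401$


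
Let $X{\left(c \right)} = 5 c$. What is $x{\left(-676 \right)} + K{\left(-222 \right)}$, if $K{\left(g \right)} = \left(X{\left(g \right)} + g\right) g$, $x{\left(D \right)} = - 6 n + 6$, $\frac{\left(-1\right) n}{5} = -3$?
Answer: $295620$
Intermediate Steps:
$n = 15$ ($n = \left(-5\right) \left(-3\right) = 15$)
$x{\left(D \right)} = -84$ ($x{\left(D \right)} = \left(-6\right) 15 + 6 = -90 + 6 = -84$)
$K{\left(g \right)} = 6 g^{2}$ ($K{\left(g \right)} = \left(5 g + g\right) g = 6 g g = 6 g^{2}$)
$x{\left(-676 \right)} + K{\left(-222 \right)} = -84 + 6 \left(-222\right)^{2} = -84 + 6 \cdot 49284 = -84 + 295704 = 295620$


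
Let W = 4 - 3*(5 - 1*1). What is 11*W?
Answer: -88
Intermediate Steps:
W = -8 (W = 4 - 3*(5 - 1) = 4 - 3*4 = 4 - 12 = -8)
11*W = 11*(-8) = -88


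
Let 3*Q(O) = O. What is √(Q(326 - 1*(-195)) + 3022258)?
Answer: √27201885/3 ≈ 1738.5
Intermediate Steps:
Q(O) = O/3
√(Q(326 - 1*(-195)) + 3022258) = √((326 - 1*(-195))/3 + 3022258) = √((326 + 195)/3 + 3022258) = √((⅓)*521 + 3022258) = √(521/3 + 3022258) = √(9067295/3) = √27201885/3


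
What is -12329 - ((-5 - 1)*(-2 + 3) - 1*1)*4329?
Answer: 17974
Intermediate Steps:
-12329 - ((-5 - 1)*(-2 + 3) - 1*1)*4329 = -12329 - (-6*1 - 1)*4329 = -12329 - (-6 - 1)*4329 = -12329 - (-7)*4329 = -12329 - 1*(-30303) = -12329 + 30303 = 17974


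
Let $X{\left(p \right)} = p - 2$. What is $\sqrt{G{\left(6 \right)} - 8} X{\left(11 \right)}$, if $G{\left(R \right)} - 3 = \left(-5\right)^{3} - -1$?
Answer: $9 i \sqrt{129} \approx 102.22 i$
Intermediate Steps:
$G{\left(R \right)} = -121$ ($G{\left(R \right)} = 3 + \left(\left(-5\right)^{3} - -1\right) = 3 + \left(-125 + 1\right) = 3 - 124 = -121$)
$X{\left(p \right)} = -2 + p$
$\sqrt{G{\left(6 \right)} - 8} X{\left(11 \right)} = \sqrt{-121 - 8} \left(-2 + 11\right) = \sqrt{-129} \cdot 9 = i \sqrt{129} \cdot 9 = 9 i \sqrt{129}$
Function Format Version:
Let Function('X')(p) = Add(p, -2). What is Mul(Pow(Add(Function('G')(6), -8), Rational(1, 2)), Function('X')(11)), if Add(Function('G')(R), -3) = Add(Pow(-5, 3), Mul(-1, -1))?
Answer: Mul(9, I, Pow(129, Rational(1, 2))) ≈ Mul(102.22, I)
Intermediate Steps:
Function('G')(R) = -121 (Function('G')(R) = Add(3, Add(Pow(-5, 3), Mul(-1, -1))) = Add(3, Add(-125, 1)) = Add(3, -124) = -121)
Function('X')(p) = Add(-2, p)
Mul(Pow(Add(Function('G')(6), -8), Rational(1, 2)), Function('X')(11)) = Mul(Pow(Add(-121, -8), Rational(1, 2)), Add(-2, 11)) = Mul(Pow(-129, Rational(1, 2)), 9) = Mul(Mul(I, Pow(129, Rational(1, 2))), 9) = Mul(9, I, Pow(129, Rational(1, 2)))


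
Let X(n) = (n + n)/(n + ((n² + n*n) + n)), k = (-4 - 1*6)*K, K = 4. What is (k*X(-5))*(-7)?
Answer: -70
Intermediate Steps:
k = -40 (k = (-4 - 1*6)*4 = (-4 - 6)*4 = -10*4 = -40)
X(n) = 2*n/(2*n + 2*n²) (X(n) = (2*n)/(n + ((n² + n²) + n)) = (2*n)/(n + (2*n² + n)) = (2*n)/(n + (n + 2*n²)) = (2*n)/(2*n + 2*n²) = 2*n/(2*n + 2*n²))
(k*X(-5))*(-7) = -40/(1 - 5)*(-7) = -40/(-4)*(-7) = -40*(-¼)*(-7) = 10*(-7) = -70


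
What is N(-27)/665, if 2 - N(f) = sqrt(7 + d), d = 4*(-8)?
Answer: 2/665 - I/133 ≈ 0.0030075 - 0.0075188*I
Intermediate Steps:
d = -32
N(f) = 2 - 5*I (N(f) = 2 - sqrt(7 - 32) = 2 - sqrt(-25) = 2 - 5*I)
N(-27)/665 = (2 - 5*I)/665 = (2 - 5*I)*(1/665) = 2/665 - I/133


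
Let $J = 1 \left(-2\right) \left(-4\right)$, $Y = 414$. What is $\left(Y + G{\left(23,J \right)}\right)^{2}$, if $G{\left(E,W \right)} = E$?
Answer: $190969$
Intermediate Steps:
$J = 8$ ($J = \left(-2\right) \left(-4\right) = 8$)
$\left(Y + G{\left(23,J \right)}\right)^{2} = \left(414 + 23\right)^{2} = 437^{2} = 190969$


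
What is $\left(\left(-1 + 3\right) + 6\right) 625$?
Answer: $5000$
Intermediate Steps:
$\left(\left(-1 + 3\right) + 6\right) 625 = \left(2 + 6\right) 625 = 8 \cdot 625 = 5000$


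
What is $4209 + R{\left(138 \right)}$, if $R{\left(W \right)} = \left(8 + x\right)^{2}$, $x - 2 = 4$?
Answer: $4405$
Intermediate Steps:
$x = 6$ ($x = 2 + 4 = 6$)
$R{\left(W \right)} = 196$ ($R{\left(W \right)} = \left(8 + 6\right)^{2} = 14^{2} = 196$)
$4209 + R{\left(138 \right)} = 4209 + 196 = 4405$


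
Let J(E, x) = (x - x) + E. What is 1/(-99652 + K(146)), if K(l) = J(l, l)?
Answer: -1/99506 ≈ -1.0050e-5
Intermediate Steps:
J(E, x) = E (J(E, x) = 0 + E = E)
K(l) = l
1/(-99652 + K(146)) = 1/(-99652 + 146) = 1/(-99506) = -1/99506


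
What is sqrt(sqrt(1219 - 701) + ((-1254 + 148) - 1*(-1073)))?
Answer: sqrt(-33 + sqrt(518)) ≈ 3.2001*I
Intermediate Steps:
sqrt(sqrt(1219 - 701) + ((-1254 + 148) - 1*(-1073))) = sqrt(sqrt(518) + (-1106 + 1073)) = sqrt(sqrt(518) - 33) = sqrt(-33 + sqrt(518))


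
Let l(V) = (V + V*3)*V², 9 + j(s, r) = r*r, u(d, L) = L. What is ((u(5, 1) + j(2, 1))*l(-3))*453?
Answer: 342468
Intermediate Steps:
j(s, r) = -9 + r² (j(s, r) = -9 + r*r = -9 + r²)
l(V) = 4*V³ (l(V) = (V + 3*V)*V² = (4*V)*V² = 4*V³)
((u(5, 1) + j(2, 1))*l(-3))*453 = ((1 + (-9 + 1²))*(4*(-3)³))*453 = ((1 + (-9 + 1))*(4*(-27)))*453 = ((1 - 8)*(-108))*453 = -7*(-108)*453 = 756*453 = 342468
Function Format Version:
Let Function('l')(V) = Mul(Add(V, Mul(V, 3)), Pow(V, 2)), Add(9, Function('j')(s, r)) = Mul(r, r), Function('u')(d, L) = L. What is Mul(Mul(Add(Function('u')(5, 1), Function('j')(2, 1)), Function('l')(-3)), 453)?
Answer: 342468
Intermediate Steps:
Function('j')(s, r) = Add(-9, Pow(r, 2)) (Function('j')(s, r) = Add(-9, Mul(r, r)) = Add(-9, Pow(r, 2)))
Function('l')(V) = Mul(4, Pow(V, 3)) (Function('l')(V) = Mul(Add(V, Mul(3, V)), Pow(V, 2)) = Mul(Mul(4, V), Pow(V, 2)) = Mul(4, Pow(V, 3)))
Mul(Mul(Add(Function('u')(5, 1), Function('j')(2, 1)), Function('l')(-3)), 453) = Mul(Mul(Add(1, Add(-9, Pow(1, 2))), Mul(4, Pow(-3, 3))), 453) = Mul(Mul(Add(1, Add(-9, 1)), Mul(4, -27)), 453) = Mul(Mul(Add(1, -8), -108), 453) = Mul(Mul(-7, -108), 453) = Mul(756, 453) = 342468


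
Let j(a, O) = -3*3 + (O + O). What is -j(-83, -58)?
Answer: 125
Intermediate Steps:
j(a, O) = -9 + 2*O
-j(-83, -58) = -(-9 + 2*(-58)) = -(-9 - 116) = -1*(-125) = 125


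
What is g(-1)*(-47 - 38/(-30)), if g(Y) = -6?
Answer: 1372/5 ≈ 274.40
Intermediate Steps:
g(-1)*(-47 - 38/(-30)) = -6*(-47 - 38/(-30)) = -6*(-47 - 38*(-1/30)) = -6*(-47 + 19/15) = -6*(-686/15) = 1372/5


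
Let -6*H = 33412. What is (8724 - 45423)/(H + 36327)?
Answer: -110097/92275 ≈ -1.1931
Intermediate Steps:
H = -16706/3 (H = -⅙*33412 = -16706/3 ≈ -5568.7)
(8724 - 45423)/(H + 36327) = (8724 - 45423)/(-16706/3 + 36327) = -36699/92275/3 = -36699*3/92275 = -110097/92275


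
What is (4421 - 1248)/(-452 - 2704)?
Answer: -3173/3156 ≈ -1.0054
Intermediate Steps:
(4421 - 1248)/(-452 - 2704) = 3173/(-3156) = 3173*(-1/3156) = -3173/3156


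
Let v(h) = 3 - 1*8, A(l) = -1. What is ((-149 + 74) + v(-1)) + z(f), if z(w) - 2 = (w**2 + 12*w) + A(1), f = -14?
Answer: -51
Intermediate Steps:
v(h) = -5 (v(h) = 3 - 8 = -5)
z(w) = 1 + w**2 + 12*w (z(w) = 2 + ((w**2 + 12*w) - 1) = 2 + (-1 + w**2 + 12*w) = 1 + w**2 + 12*w)
((-149 + 74) + v(-1)) + z(f) = ((-149 + 74) - 5) + (1 + (-14)**2 + 12*(-14)) = (-75 - 5) + (1 + 196 - 168) = -80 + 29 = -51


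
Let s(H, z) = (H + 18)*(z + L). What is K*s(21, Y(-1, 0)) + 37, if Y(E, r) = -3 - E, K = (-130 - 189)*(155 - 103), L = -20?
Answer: 14232541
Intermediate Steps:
K = -16588 (K = -319*52 = -16588)
s(H, z) = (-20 + z)*(18 + H) (s(H, z) = (H + 18)*(z - 20) = (18 + H)*(-20 + z) = (-20 + z)*(18 + H))
K*s(21, Y(-1, 0)) + 37 = -16588*(-360 - 20*21 + 18*(-3 - 1*(-1)) + 21*(-3 - 1*(-1))) + 37 = -16588*(-360 - 420 + 18*(-3 + 1) + 21*(-3 + 1)) + 37 = -16588*(-360 - 420 + 18*(-2) + 21*(-2)) + 37 = -16588*(-360 - 420 - 36 - 42) + 37 = -16588*(-858) + 37 = 14232504 + 37 = 14232541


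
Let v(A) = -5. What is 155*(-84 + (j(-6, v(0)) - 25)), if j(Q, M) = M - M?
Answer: -16895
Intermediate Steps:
j(Q, M) = 0
155*(-84 + (j(-6, v(0)) - 25)) = 155*(-84 + (0 - 25)) = 155*(-84 - 25) = 155*(-109) = -16895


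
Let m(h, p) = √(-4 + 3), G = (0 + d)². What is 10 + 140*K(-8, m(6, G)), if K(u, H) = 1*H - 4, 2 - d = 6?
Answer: -550 + 140*I ≈ -550.0 + 140.0*I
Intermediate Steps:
d = -4 (d = 2 - 1*6 = 2 - 6 = -4)
G = 16 (G = (0 - 4)² = (-4)² = 16)
m(h, p) = I (m(h, p) = √(-1) = I)
K(u, H) = -4 + H (K(u, H) = H - 4 = -4 + H)
10 + 140*K(-8, m(6, G)) = 10 + 140*(-4 + I) = 10 + (-560 + 140*I) = -550 + 140*I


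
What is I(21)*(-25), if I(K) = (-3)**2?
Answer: -225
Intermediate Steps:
I(K) = 9
I(21)*(-25) = 9*(-25) = -225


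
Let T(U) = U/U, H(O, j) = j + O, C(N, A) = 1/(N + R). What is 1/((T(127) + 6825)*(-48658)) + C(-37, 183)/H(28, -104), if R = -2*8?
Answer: 41516935/167232242278 ≈ 0.00024826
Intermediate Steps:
R = -16
C(N, A) = 1/(-16 + N) (C(N, A) = 1/(N - 16) = 1/(-16 + N))
H(O, j) = O + j
T(U) = 1
1/((T(127) + 6825)*(-48658)) + C(-37, 183)/H(28, -104) = 1/((1 + 6825)*(-48658)) + 1/((-16 - 37)*(28 - 104)) = -1/48658/6826 + 1/(-53*(-76)) = (1/6826)*(-1/48658) - 1/53*(-1/76) = -1/332139508 + 1/4028 = 41516935/167232242278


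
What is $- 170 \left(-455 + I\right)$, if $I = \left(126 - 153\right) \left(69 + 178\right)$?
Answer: $1211080$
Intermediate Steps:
$I = -6669$ ($I = \left(-27\right) 247 = -6669$)
$- 170 \left(-455 + I\right) = - 170 \left(-455 - 6669\right) = \left(-170\right) \left(-7124\right) = 1211080$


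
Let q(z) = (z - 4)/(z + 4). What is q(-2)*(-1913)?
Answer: 5739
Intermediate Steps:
q(z) = (-4 + z)/(4 + z)
q(-2)*(-1913) = ((-4 - 2)/(4 - 2))*(-1913) = (-6/2)*(-1913) = ((½)*(-6))*(-1913) = -3*(-1913) = 5739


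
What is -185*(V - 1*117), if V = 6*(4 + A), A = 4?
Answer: 12765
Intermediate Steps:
V = 48 (V = 6*(4 + 4) = 6*8 = 48)
-185*(V - 1*117) = -185*(48 - 1*117) = -185*(48 - 117) = -185*(-69) = 12765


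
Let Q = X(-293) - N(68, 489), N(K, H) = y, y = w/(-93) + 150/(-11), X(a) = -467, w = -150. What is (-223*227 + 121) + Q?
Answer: -17375647/341 ≈ -50955.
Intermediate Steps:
y = -4100/341 (y = -150/(-93) + 150/(-11) = -150*(-1/93) + 150*(-1/11) = 50/31 - 150/11 = -4100/341 ≈ -12.023)
N(K, H) = -4100/341
Q = -155147/341 (Q = -467 - 1*(-4100/341) = -467 + 4100/341 = -155147/341 ≈ -454.98)
(-223*227 + 121) + Q = (-223*227 + 121) - 155147/341 = (-50621 + 121) - 155147/341 = -50500 - 155147/341 = -17375647/341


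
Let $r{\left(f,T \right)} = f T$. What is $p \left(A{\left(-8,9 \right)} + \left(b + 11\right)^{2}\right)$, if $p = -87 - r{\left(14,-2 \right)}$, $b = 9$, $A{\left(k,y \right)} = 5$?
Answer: $-23895$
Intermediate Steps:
$r{\left(f,T \right)} = T f$
$p = -59$ ($p = -87 - \left(-2\right) 14 = -87 - -28 = -87 + 28 = -59$)
$p \left(A{\left(-8,9 \right)} + \left(b + 11\right)^{2}\right) = - 59 \left(5 + \left(9 + 11\right)^{2}\right) = - 59 \left(5 + 20^{2}\right) = - 59 \left(5 + 400\right) = \left(-59\right) 405 = -23895$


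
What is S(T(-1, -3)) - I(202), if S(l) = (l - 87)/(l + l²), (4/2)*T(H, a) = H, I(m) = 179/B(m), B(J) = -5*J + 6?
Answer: 351579/1004 ≈ 350.18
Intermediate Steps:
B(J) = 6 - 5*J
I(m) = 179/(6 - 5*m)
T(H, a) = H/2
S(l) = (-87 + l)/(l + l²)
S(T(-1, -3)) - I(202) = (-87 + (½)*(-1))/((((½)*(-1)))*(1 + (½)*(-1))) - (-179)/(-6 + 5*202) = (-87 - ½)/((-½)*(1 - ½)) - (-179)/(-6 + 1010) = -2*(-175/2)/½ - (-179)/1004 = -2*2*(-175/2) - (-179)/1004 = 350 - 1*(-179/1004) = 350 + 179/1004 = 351579/1004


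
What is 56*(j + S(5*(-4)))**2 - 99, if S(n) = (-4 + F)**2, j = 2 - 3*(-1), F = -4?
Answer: 266517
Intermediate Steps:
j = 5 (j = 2 + 3 = 5)
S(n) = 64 (S(n) = (-4 - 4)**2 = (-8)**2 = 64)
56*(j + S(5*(-4)))**2 - 99 = 56*(5 + 64)**2 - 99 = 56*69**2 - 99 = 56*4761 - 99 = 266616 - 99 = 266517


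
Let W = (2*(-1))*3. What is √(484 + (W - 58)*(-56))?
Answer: 6*√113 ≈ 63.781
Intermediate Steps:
W = -6 (W = -2*3 = -6)
√(484 + (W - 58)*(-56)) = √(484 + (-6 - 58)*(-56)) = √(484 - 64*(-56)) = √(484 + 3584) = √4068 = 6*√113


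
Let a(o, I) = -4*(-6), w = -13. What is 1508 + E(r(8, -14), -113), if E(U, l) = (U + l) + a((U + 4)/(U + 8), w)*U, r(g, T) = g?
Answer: 1595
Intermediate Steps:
a(o, I) = 24
E(U, l) = l + 25*U (E(U, l) = (U + l) + 24*U = l + 25*U)
1508 + E(r(8, -14), -113) = 1508 + (-113 + 25*8) = 1508 + (-113 + 200) = 1508 + 87 = 1595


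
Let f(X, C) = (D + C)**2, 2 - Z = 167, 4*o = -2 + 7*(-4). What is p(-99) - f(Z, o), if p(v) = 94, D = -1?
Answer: 87/4 ≈ 21.750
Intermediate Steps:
o = -15/2 (o = (-2 + 7*(-4))/4 = (-2 - 28)/4 = (1/4)*(-30) = -15/2 ≈ -7.5000)
Z = -165 (Z = 2 - 1*167 = 2 - 167 = -165)
f(X, C) = (-1 + C)**2
p(-99) - f(Z, o) = 94 - (-1 - 15/2)**2 = 94 - (-17/2)**2 = 94 - 1*289/4 = 94 - 289/4 = 87/4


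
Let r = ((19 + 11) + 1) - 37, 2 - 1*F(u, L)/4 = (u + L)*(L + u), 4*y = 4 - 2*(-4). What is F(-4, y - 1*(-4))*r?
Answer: 168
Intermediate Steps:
y = 3 (y = (4 - 2*(-4))/4 = (4 + 8)/4 = (1/4)*12 = 3)
F(u, L) = 8 - 4*(L + u)**2 (F(u, L) = 8 - 4*(u + L)*(L + u) = 8 - 4*(L + u)*(L + u) = 8 - 4*(L + u)**2)
r = -6 (r = (30 + 1) - 37 = 31 - 37 = -6)
F(-4, y - 1*(-4))*r = (8 - 4*((3 - 1*(-4)) - 4)**2)*(-6) = (8 - 4*((3 + 4) - 4)**2)*(-6) = (8 - 4*(7 - 4)**2)*(-6) = (8 - 4*3**2)*(-6) = (8 - 4*9)*(-6) = (8 - 36)*(-6) = -28*(-6) = 168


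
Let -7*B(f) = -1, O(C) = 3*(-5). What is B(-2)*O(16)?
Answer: -15/7 ≈ -2.1429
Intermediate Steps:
O(C) = -15
B(f) = 1/7 (B(f) = -1/7*(-1) = 1/7)
B(-2)*O(16) = (1/7)*(-15) = -15/7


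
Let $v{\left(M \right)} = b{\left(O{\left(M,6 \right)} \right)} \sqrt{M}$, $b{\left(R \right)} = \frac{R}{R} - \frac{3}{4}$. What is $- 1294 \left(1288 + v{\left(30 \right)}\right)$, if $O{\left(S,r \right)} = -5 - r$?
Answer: $-1666672 - \frac{647 \sqrt{30}}{2} \approx -1.6684 \cdot 10^{6}$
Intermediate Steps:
$b{\left(R \right)} = \frac{1}{4}$ ($b{\left(R \right)} = 1 - \frac{3}{4} = \frac{1}{4}$)
$v{\left(M \right)} = \frac{\sqrt{M}}{4}$
$- 1294 \left(1288 + v{\left(30 \right)}\right) = - 1294 \left(1288 + \frac{\sqrt{30}}{4}\right) = -1666672 - \frac{647 \sqrt{30}}{2}$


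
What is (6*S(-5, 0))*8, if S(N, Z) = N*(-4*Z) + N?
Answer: -240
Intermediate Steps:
S(N, Z) = N - 4*N*Z (S(N, Z) = -4*N*Z + N = N - 4*N*Z)
(6*S(-5, 0))*8 = (6*(-5*(1 - 4*0)))*8 = (6*(-5*(1 + 0)))*8 = (6*(-5*1))*8 = (6*(-5))*8 = -30*8 = -240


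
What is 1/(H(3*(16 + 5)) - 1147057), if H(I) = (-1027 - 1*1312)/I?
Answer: -63/72266930 ≈ -8.7177e-7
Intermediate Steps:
H(I) = -2339/I (H(I) = (-1027 - 1312)/I = -2339/I)
1/(H(3*(16 + 5)) - 1147057) = 1/(-2339*1/(3*(16 + 5)) - 1147057) = 1/(-2339/(3*21) - 1147057) = 1/(-2339/63 - 1147057) = 1/(-72266930/63) = -63/72266930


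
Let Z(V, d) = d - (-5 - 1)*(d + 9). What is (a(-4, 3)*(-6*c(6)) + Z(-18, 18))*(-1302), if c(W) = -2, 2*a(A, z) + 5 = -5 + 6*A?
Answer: 31248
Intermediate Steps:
a(A, z) = -5 + 3*A (a(A, z) = -5/2 + (-5 + 6*A)/2 = -5/2 + (-5/2 + 3*A) = -5 + 3*A)
Z(V, d) = 54 + 7*d (Z(V, d) = d - (-6)*(9 + d) = d - (-54 - 6*d) = d + (54 + 6*d) = 54 + 7*d)
(a(-4, 3)*(-6*c(6)) + Z(-18, 18))*(-1302) = ((-5 + 3*(-4))*(-6*(-2)) + (54 + 7*18))*(-1302) = ((-5 - 12)*12 + (54 + 126))*(-1302) = (-17*12 + 180)*(-1302) = (-204 + 180)*(-1302) = -24*(-1302) = 31248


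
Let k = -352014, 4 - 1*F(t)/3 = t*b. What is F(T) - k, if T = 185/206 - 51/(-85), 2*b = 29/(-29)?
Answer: 725178189/2060 ≈ 3.5203e+5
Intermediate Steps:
b = -½ (b = (29/(-29))/2 = (29*(-1/29))/2 = (½)*(-1) = -½ ≈ -0.50000)
T = 1543/1030 (T = 185*(1/206) - 51*(-1/85) = 185/206 + ⅗ = 1543/1030 ≈ 1.4981)
F(t) = 12 + 3*t/2 (F(t) = 12 - 3*t*(-1)/2 = 12 - (-3)*t/2 = 12 + 3*t/2)
F(T) - k = (12 + (3/2)*(1543/1030)) - 1*(-352014) = (12 + 4629/2060) + 352014 = 29349/2060 + 352014 = 725178189/2060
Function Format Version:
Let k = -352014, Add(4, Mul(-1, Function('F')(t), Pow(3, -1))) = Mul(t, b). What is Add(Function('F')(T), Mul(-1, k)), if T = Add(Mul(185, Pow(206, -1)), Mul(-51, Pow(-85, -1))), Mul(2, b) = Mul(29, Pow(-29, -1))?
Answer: Rational(725178189, 2060) ≈ 3.5203e+5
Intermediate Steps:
b = Rational(-1, 2) (b = Mul(Rational(1, 2), Mul(29, Pow(-29, -1))) = Mul(Rational(1, 2), Mul(29, Rational(-1, 29))) = Mul(Rational(1, 2), -1) = Rational(-1, 2) ≈ -0.50000)
T = Rational(1543, 1030) (T = Add(Mul(185, Rational(1, 206)), Mul(-51, Rational(-1, 85))) = Add(Rational(185, 206), Rational(3, 5)) = Rational(1543, 1030) ≈ 1.4981)
Function('F')(t) = Add(12, Mul(Rational(3, 2), t)) (Function('F')(t) = Add(12, Mul(-3, Mul(t, Rational(-1, 2)))) = Add(12, Mul(-3, Mul(Rational(-1, 2), t))) = Add(12, Mul(Rational(3, 2), t)))
Add(Function('F')(T), Mul(-1, k)) = Add(Add(12, Mul(Rational(3, 2), Rational(1543, 1030))), Mul(-1, -352014)) = Add(Add(12, Rational(4629, 2060)), 352014) = Add(Rational(29349, 2060), 352014) = Rational(725178189, 2060)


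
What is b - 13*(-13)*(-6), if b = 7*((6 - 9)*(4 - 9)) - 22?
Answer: -931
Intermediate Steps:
b = 83 (b = 7*(-3*(-5)) - 22 = 7*15 - 22 = 105 - 22 = 83)
b - 13*(-13)*(-6) = 83 - 13*(-13)*(-6) = 83 - (-169)*(-6) = 83 - 1*1014 = 83 - 1014 = -931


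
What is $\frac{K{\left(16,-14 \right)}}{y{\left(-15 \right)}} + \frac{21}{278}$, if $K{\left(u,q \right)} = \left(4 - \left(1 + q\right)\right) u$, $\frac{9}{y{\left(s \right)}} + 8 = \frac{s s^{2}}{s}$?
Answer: $\frac{16408861}{2502} \approx 6558.3$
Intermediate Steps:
$y{\left(s \right)} = \frac{9}{-8 + s^{2}}$ ($y{\left(s \right)} = \frac{9}{-8 + \frac{s s^{2}}{s}} = \frac{9}{-8 + \frac{s^{3}}{s}} = \frac{9}{-8 + s^{2}}$)
$K{\left(u,q \right)} = u \left(3 - q\right)$ ($K{\left(u,q \right)} = \left(3 - q\right) u = u \left(3 - q\right)$)
$\frac{K{\left(16,-14 \right)}}{y{\left(-15 \right)}} + \frac{21}{278} = \frac{16 \left(3 - -14\right)}{9 \frac{1}{-8 + \left(-15\right)^{2}}} + \frac{21}{278} = \frac{16 \left(3 + 14\right)}{9 \frac{1}{-8 + 225}} + 21 \cdot \frac{1}{278} = \frac{16 \cdot 17}{9 \cdot \frac{1}{217}} + \frac{21}{278} = \frac{272}{9 \cdot \frac{1}{217}} + \frac{21}{278} = \frac{272}{\frac{9}{217}} + \frac{21}{278} = 272 \cdot \frac{217}{9} + \frac{21}{278} = \frac{59024}{9} + \frac{21}{278} = \frac{16408861}{2502}$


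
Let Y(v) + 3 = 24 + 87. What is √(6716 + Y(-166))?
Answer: 2*√1706 ≈ 82.608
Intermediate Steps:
Y(v) = 108 (Y(v) = -3 + (24 + 87) = -3 + 111 = 108)
√(6716 + Y(-166)) = √(6716 + 108) = √6824 = 2*√1706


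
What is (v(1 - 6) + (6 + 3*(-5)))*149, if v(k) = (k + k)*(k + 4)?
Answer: 149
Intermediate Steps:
v(k) = 2*k*(4 + k) (v(k) = (2*k)*(4 + k) = 2*k*(4 + k))
(v(1 - 6) + (6 + 3*(-5)))*149 = (2*(1 - 6)*(4 + (1 - 6)) + (6 + 3*(-5)))*149 = (2*(-5)*(4 - 5) + (6 - 15))*149 = (2*(-5)*(-1) - 9)*149 = (10 - 9)*149 = 1*149 = 149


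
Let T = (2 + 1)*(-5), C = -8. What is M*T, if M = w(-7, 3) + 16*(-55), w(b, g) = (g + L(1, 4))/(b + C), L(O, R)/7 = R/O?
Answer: 13231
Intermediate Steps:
L(O, R) = 7*R/O (L(O, R) = 7*(R/O) = 7*R/O)
w(b, g) = (28 + g)/(-8 + b) (w(b, g) = (g + 7*4/1)/(b - 8) = (g + 7*4*1)/(-8 + b) = (g + 28)/(-8 + b) = (28 + g)/(-8 + b))
M = -13231/15 (M = (28 + 3)/(-8 - 7) + 16*(-55) = 31/(-15) - 880 = -1/15*31 - 880 = -31/15 - 880 = -13231/15 ≈ -882.07)
T = -15 (T = 3*(-5) = -15)
M*T = -13231/15*(-15) = 13231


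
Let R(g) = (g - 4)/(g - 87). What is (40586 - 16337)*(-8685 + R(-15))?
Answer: -7160333633/34 ≈ -2.1060e+8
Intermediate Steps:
R(g) = (-4 + g)/(-87 + g)
(40586 - 16337)*(-8685 + R(-15)) = (40586 - 16337)*(-8685 + (-4 - 15)/(-87 - 15)) = 24249*(-8685 - 19/(-102)) = 24249*(-8685 - 1/102*(-19)) = 24249*(-8685 + 19/102) = 24249*(-885851/102) = -7160333633/34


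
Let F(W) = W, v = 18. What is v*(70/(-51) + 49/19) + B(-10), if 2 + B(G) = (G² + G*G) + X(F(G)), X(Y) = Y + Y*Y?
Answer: 100038/323 ≈ 309.72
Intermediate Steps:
X(Y) = Y + Y²
B(G) = -2 + 2*G² + G*(1 + G) (B(G) = -2 + ((G² + G*G) + G*(1 + G)) = -2 + ((G² + G²) + G*(1 + G)) = -2 + (2*G² + G*(1 + G)) = -2 + 2*G² + G*(1 + G))
v*(70/(-51) + 49/19) + B(-10) = 18*(70/(-51) + 49/19) + (-2 - 10 + 3*(-10)²) = 18*(70*(-1/51) + 49*(1/19)) + (-2 - 10 + 3*100) = 18*(-70/51 + 49/19) + (-2 - 10 + 300) = 18*(1169/969) + 288 = 7014/323 + 288 = 100038/323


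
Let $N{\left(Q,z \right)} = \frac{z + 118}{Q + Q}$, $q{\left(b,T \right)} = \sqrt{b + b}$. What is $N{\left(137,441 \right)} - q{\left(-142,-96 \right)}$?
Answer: $\frac{559}{274} - 2 i \sqrt{71} \approx 2.0401 - 16.852 i$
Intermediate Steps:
$q{\left(b,T \right)} = \sqrt{2} \sqrt{b}$ ($q{\left(b,T \right)} = \sqrt{2 b} = \sqrt{2} \sqrt{b}$)
$N{\left(Q,z \right)} = \frac{118 + z}{2 Q}$
$N{\left(137,441 \right)} - q{\left(-142,-96 \right)} = \frac{118 + 441}{2 \cdot 137} - \sqrt{2} \sqrt{-142} = \frac{1}{2} \cdot \frac{1}{137} \cdot 559 - \sqrt{2} i \sqrt{142} = \frac{559}{274} - 2 i \sqrt{71}$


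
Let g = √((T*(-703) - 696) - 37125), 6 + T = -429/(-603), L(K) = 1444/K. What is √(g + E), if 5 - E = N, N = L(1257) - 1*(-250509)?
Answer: √(-1776792929610156 + 70575522*I*√344450283)/84219 ≈ 0.18448 + 500.5*I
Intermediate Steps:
T = -1063/201 (T = -6 - 429/(-603) = -6 - 429*(-1/603) = -6 + 143/201 = -1063/201 ≈ -5.2886)
N = 314891257/1257 (N = 1444/1257 - 1*(-250509) = 1444*(1/1257) + 250509 = 1444/1257 + 250509 = 314891257/1257 ≈ 2.5051e+5)
E = -314884972/1257 (E = 5 - 1*314891257/1257 = 5 - 314891257/1257 = -314884972/1257 ≈ -2.5051e+5)
g = 2*I*√344450283/201 (g = √((-1063/201*(-703) - 696) - 37125) = √((747289/201 - 696) - 37125) = √(607393/201 - 37125) = √(-6854732/201) = 2*I*√344450283/201 ≈ 184.67*I)
√(g + E) = √(2*I*√344450283/201 - 314884972/1257) = √(-314884972/1257 + 2*I*√344450283/201)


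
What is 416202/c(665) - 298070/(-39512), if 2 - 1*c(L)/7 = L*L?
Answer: 453124446923/61155903116 ≈ 7.4093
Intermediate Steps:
c(L) = 14 - 7*L**2 (c(L) = 14 - 7*L*L = 14 - 7*L**2)
416202/c(665) - 298070/(-39512) = 416202/(14 - 7*665**2) - 298070/(-39512) = 416202/(14 - 7*442225) - 298070*(-1/39512) = 416202/(14 - 3095575) + 149035/19756 = 416202/(-3095561) + 149035/19756 = 416202*(-1/3095561) + 149035/19756 = -416202/3095561 + 149035/19756 = 453124446923/61155903116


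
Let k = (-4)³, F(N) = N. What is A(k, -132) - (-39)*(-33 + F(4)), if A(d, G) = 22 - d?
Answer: -1045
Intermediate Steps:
k = -64
A(k, -132) - (-39)*(-33 + F(4)) = (22 - 1*(-64)) - (-39)*(-33 + 4) = (22 + 64) - (-39)*(-29) = 86 - 1*1131 = 86 - 1131 = -1045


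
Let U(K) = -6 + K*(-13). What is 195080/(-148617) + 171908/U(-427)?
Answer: 24466732636/824081265 ≈ 29.690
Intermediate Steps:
U(K) = -6 - 13*K
195080/(-148617) + 171908/U(-427) = 195080/(-148617) + 171908/(-6 - 13*(-427)) = 195080*(-1/148617) + 171908/(-6 + 5551) = -195080/148617 + 171908/5545 = 24466732636/824081265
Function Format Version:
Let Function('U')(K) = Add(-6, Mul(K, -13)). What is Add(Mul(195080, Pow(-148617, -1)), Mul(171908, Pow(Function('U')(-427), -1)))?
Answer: Rational(24466732636, 824081265) ≈ 29.690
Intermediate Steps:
Function('U')(K) = Add(-6, Mul(-13, K))
Add(Mul(195080, Pow(-148617, -1)), Mul(171908, Pow(Function('U')(-427), -1))) = Add(Mul(195080, Pow(-148617, -1)), Mul(171908, Pow(Add(-6, Mul(-13, -427)), -1))) = Add(Mul(195080, Rational(-1, 148617)), Mul(171908, Pow(Add(-6, 5551), -1))) = Add(Rational(-195080, 148617), Mul(171908, Pow(5545, -1))) = Add(Rational(-195080, 148617), Mul(171908, Rational(1, 5545))) = Add(Rational(-195080, 148617), Rational(171908, 5545)) = Rational(24466732636, 824081265)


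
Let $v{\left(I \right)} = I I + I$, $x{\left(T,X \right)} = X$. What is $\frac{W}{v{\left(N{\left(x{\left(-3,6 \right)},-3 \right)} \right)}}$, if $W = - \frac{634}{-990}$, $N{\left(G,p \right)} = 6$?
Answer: $\frac{317}{20790} \approx 0.015248$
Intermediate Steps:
$W = \frac{317}{495}$ ($W = \left(-634\right) \left(- \frac{1}{990}\right) = \frac{317}{495} \approx 0.6404$)
$v{\left(I \right)} = I + I^{2}$ ($v{\left(I \right)} = I^{2} + I = I + I^{2}$)
$\frac{W}{v{\left(N{\left(x{\left(-3,6 \right)},-3 \right)} \right)}} = \frac{317}{495 \cdot 6 \left(1 + 6\right)} = \frac{317}{495 \cdot 6 \cdot 7} = \frac{317}{495 \cdot 42} = \frac{317}{495} \cdot \frac{1}{42} = \frac{317}{20790}$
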